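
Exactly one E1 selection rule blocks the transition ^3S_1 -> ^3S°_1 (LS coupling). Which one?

Reading off the term symbols: S 1→1, L 0→0, J 1→1, parity even→odd.
Parity must change: even → odd — passes.
ΔS = 0: S: 1 → 1 — passes.
ΔL = 0, ±1 (not L=0↔0): L: 0 → 0, ΔL = +0 — fails.
ΔJ = 0, ±1 (not J=0↔0): J: 1 → 1, ΔJ = +0 — passes.

the L=0 ↔ L=0 exclusion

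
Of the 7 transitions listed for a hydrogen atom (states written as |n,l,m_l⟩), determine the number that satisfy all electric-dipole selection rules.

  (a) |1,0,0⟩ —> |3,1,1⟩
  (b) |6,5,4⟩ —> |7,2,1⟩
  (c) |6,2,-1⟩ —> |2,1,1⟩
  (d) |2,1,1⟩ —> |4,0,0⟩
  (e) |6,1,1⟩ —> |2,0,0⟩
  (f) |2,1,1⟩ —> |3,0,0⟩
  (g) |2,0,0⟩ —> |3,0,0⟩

4

(a) allowed
(b) forbidden — Δl = -3 (E1 requires Δl = ±1); Δm_l = -3 (E1 requires Δm_l = 0, ±1)
(c) forbidden — Δm_l = +2 (E1 requires Δm_l = 0, ±1)
(d) allowed
(e) allowed
(f) allowed
(g) forbidden — Δl = +0 (E1 requires Δl = ±1)
Total allowed: 4 of 7.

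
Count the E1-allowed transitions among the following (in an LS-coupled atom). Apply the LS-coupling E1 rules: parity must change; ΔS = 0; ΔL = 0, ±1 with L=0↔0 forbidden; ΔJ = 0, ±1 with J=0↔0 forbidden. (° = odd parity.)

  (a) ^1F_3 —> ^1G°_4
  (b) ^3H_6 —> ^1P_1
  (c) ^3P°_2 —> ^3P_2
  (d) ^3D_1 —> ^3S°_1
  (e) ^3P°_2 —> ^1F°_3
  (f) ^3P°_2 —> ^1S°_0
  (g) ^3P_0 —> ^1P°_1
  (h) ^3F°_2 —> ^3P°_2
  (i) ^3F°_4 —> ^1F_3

2

(a) allowed
(b) forbidden (parity, ΔS, ΔL, ΔJ fail)
(c) allowed
(d) forbidden (ΔL fails)
(e) forbidden (parity, ΔS, ΔL fail)
(f) forbidden (parity, ΔS, ΔJ fail)
(g) forbidden (ΔS fails)
(h) forbidden (parity, ΔL fail)
(i) forbidden (ΔS fails)
Total allowed: 2 of 9.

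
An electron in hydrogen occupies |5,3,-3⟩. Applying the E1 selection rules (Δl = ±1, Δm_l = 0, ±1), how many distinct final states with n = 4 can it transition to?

E1 requires Δl = ±1, so l_f ∈ {2, 4}; with 0 ≤ l_f ≤ n_f−1 = 3, the allowed l_f values are {2}.
For l_f = 2: m_f ∈ {m_i−1, m_i, m_i+1} ∩ [−2, 2] = {-2} → 1 state.
Total: 1.

1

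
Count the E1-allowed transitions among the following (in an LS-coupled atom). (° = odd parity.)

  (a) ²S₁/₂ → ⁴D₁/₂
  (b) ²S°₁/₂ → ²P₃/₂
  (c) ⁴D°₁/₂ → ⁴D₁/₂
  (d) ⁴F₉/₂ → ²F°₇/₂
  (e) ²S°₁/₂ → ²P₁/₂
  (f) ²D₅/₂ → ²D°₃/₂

(a) forbidden (parity, ΔS, ΔL fail)
(b) allowed
(c) allowed
(d) forbidden (ΔS fails)
(e) allowed
(f) allowed
Total allowed: 4 of 6.

4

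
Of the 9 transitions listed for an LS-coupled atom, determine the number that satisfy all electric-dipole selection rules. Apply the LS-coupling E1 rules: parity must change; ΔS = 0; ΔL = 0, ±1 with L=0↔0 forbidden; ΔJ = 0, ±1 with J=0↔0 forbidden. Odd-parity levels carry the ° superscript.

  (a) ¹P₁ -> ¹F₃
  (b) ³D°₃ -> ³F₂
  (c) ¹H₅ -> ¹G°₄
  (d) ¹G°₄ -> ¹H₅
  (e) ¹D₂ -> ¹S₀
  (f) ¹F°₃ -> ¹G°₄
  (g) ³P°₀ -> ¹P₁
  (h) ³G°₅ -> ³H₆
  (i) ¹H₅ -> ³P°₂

4

(a) forbidden (parity, ΔL, ΔJ fail)
(b) allowed
(c) allowed
(d) allowed
(e) forbidden (parity, ΔL, ΔJ fail)
(f) forbidden (parity fails)
(g) forbidden (ΔS fails)
(h) allowed
(i) forbidden (ΔS, ΔL, ΔJ fail)
Total allowed: 4 of 9.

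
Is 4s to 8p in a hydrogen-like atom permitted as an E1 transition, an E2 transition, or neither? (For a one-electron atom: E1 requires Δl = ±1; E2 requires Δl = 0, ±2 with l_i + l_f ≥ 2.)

Δl = 1 − 0 = +1; l_i + l_f = 1.
E1 (Δl = ±1): satisfied.
E2 (Δl = 0,±2, l_i+l_f ≥ 2): not satisfied.

E1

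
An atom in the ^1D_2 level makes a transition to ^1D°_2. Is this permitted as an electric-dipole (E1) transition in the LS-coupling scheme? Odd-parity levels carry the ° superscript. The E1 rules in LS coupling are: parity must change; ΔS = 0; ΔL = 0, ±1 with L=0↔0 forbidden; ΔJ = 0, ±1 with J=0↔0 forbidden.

allowed

Reading off the term symbols: S 0→0, L 2→2, J 2→2, parity even→odd.
Parity must change: even → odd — passes.
ΔS = 0: S: 0 → 0 — passes.
ΔL = 0, ±1 (not L=0↔0): L: 2 → 2, ΔL = +0 — passes.
ΔJ = 0, ±1 (not J=0↔0): J: 2 → 2, ΔJ = +0 — passes.
All four E1 rules are satisfied.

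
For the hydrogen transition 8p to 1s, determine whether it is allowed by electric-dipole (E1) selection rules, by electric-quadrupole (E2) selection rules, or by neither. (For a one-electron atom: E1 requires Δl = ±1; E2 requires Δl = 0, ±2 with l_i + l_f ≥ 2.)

E1

Δl = 0 − 1 = -1; l_i + l_f = 1.
E1 (Δl = ±1): satisfied.
E2 (Δl = 0,±2, l_i+l_f ≥ 2): not satisfied.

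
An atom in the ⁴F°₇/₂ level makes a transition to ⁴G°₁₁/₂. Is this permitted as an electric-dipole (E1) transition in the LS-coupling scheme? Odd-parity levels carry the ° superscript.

Parity must change: odd → odd — ✗.
ΔS = 0: S: 3/2 → 3/2 — ✓.
ΔL = 0, ±1 (not L=0↔0): L: 3 → 4, ΔL = +1 — ✓.
ΔJ = 0, ±1 (not J=0↔0): J: 7/2 → 11/2, ΔJ = +2 — ✗.
Rule(s) violated: parity, ΔJ.

forbidden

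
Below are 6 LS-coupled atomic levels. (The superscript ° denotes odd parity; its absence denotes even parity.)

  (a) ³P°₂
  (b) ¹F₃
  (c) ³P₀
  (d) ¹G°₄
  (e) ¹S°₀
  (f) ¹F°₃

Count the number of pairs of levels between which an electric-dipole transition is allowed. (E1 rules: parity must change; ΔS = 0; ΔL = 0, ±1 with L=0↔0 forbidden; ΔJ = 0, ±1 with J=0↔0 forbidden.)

(a)–(b): forbidden (ΔS, ΔL).
(a)–(c): forbidden (ΔJ).
(a)–(d): forbidden (parity, ΔS, ΔL, ΔJ).
(a)–(e): forbidden (parity, ΔS, ΔJ).
(a)–(f): forbidden (parity, ΔS, ΔL).
(b)–(c): forbidden (parity, ΔS, ΔL, ΔJ).
(b)–(d): allowed.
(b)–(e): forbidden (ΔL, ΔJ).
(b)–(f): allowed.
(c)–(d): forbidden (ΔS, ΔL, ΔJ).
(c)–(e): forbidden (ΔS, ΔJ).
(c)–(f): forbidden (ΔS, ΔL, ΔJ).
(d)–(e): forbidden (parity, ΔL, ΔJ).
(d)–(f): forbidden (parity).
(e)–(f): forbidden (parity, ΔL, ΔJ).
Allowed pairs: 2 of 15.

2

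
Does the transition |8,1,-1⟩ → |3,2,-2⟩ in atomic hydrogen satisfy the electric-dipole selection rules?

allowed

Δl = 2 − 1 = +1; the E1 rule Δl = ±1 is passes.
Δm_l = -2 − (-1) = -1. E1 requires Δm_l = 0, ±1: passes.
All E1 selection rules are satisfied.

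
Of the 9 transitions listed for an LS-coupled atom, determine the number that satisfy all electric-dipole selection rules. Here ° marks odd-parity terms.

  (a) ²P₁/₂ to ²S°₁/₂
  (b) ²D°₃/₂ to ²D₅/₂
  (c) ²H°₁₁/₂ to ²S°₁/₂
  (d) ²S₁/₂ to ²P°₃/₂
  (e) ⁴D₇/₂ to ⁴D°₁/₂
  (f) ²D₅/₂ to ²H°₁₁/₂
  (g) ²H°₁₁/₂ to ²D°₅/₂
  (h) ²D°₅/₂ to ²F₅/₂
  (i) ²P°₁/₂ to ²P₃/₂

(a) allowed
(b) allowed
(c) forbidden (parity, ΔL, ΔJ fail)
(d) allowed
(e) forbidden (ΔJ fails)
(f) forbidden (ΔL, ΔJ fail)
(g) forbidden (parity, ΔL, ΔJ fail)
(h) allowed
(i) allowed
Total allowed: 5 of 9.

5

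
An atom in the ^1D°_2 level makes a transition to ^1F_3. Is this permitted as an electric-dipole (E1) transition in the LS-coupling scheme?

allowed

Parity must change: odd → even — passes.
ΔS = 0: S: 0 → 0 — passes.
ΔL = 0, ±1 (not L=0↔0): L: 2 → 3, ΔL = +1 — passes.
ΔJ = 0, ±1 (not J=0↔0): J: 2 → 3, ΔJ = +1 — passes.
All four E1 rules are satisfied.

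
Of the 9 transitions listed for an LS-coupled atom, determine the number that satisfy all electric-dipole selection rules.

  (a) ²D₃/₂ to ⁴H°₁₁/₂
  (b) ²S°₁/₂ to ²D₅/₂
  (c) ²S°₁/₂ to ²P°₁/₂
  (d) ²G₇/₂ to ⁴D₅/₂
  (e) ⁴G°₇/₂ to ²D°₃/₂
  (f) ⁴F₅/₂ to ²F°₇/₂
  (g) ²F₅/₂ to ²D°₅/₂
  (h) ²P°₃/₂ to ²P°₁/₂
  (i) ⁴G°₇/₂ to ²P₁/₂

1

(a) forbidden (ΔS, ΔL, ΔJ fail)
(b) forbidden (ΔL, ΔJ fail)
(c) forbidden (parity fails)
(d) forbidden (parity, ΔS, ΔL fail)
(e) forbidden (parity, ΔS, ΔL, ΔJ fail)
(f) forbidden (ΔS fails)
(g) allowed
(h) forbidden (parity fails)
(i) forbidden (ΔS, ΔL, ΔJ fail)
Total allowed: 1 of 9.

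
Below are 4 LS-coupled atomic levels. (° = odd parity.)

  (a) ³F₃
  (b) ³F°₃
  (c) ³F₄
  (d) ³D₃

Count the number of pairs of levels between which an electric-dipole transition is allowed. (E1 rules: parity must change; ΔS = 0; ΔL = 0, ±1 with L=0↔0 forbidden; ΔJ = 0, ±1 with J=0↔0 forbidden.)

(a)–(b): allowed.
(a)–(c): forbidden (parity).
(a)–(d): forbidden (parity).
(b)–(c): allowed.
(b)–(d): allowed.
(c)–(d): forbidden (parity).
Allowed pairs: 3 of 6.

3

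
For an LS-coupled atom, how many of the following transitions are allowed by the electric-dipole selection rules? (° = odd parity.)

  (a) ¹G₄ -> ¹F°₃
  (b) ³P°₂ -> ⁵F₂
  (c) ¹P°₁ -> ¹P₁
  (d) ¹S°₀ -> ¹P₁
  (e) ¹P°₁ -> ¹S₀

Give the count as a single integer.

(a) allowed
(b) forbidden (ΔS, ΔL fail)
(c) allowed
(d) allowed
(e) allowed
Total allowed: 4 of 5.

4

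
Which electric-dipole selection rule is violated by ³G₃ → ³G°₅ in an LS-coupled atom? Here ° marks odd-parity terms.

the ΔJ = 0, ±1 rule

Parity must change: even → odd — ok.
ΔS = 0: S: 1 → 1 — ok.
ΔL = 0, ±1 (not L=0↔0): L: 4 → 4, ΔL = +0 — ok.
ΔJ = 0, ±1 (not J=0↔0): J: 3 → 5, ΔJ = +2 — fails.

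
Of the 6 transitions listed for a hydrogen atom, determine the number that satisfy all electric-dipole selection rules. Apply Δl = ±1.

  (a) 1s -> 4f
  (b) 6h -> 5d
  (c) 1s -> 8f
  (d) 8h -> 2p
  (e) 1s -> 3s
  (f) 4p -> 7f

(a) forbidden — Δl = +3 (E1 requires Δl = ±1)
(b) forbidden — Δl = -3 (E1 requires Δl = ±1)
(c) forbidden — Δl = +3 (E1 requires Δl = ±1)
(d) forbidden — Δl = -4 (E1 requires Δl = ±1)
(e) forbidden — Δl = +0 (E1 requires Δl = ±1)
(f) forbidden — Δl = +2 (E1 requires Δl = ±1)
Total allowed: 0 of 6.

0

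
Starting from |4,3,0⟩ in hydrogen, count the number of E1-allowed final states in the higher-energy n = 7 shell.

E1 requires Δl = ±1, so l_f ∈ {2, 4}; with 0 ≤ l_f ≤ n_f−1 = 6, the allowed l_f values are {2, 4}.
For l_f = 2: m_f ∈ {m_i−1, m_i, m_i+1} ∩ [−2, 2] = {-1, 0, 1} → 3 states.
For l_f = 4: m_f ∈ {m_i−1, m_i, m_i+1} ∩ [−4, 4] = {-1, 0, 1} → 3 states.
Total: 6.

6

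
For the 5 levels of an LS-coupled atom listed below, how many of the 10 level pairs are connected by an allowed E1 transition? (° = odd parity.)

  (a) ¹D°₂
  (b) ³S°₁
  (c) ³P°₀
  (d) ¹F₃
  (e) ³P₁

(a)–(b): forbidden (parity, ΔS, ΔL).
(a)–(c): forbidden (parity, ΔS, ΔJ).
(a)–(d): allowed.
(a)–(e): forbidden (ΔS).
(b)–(c): forbidden (parity).
(b)–(d): forbidden (ΔS, ΔL, ΔJ).
(b)–(e): allowed.
(c)–(d): forbidden (ΔS, ΔL, ΔJ).
(c)–(e): allowed.
(d)–(e): forbidden (parity, ΔS, ΔL, ΔJ).
Allowed pairs: 3 of 10.

3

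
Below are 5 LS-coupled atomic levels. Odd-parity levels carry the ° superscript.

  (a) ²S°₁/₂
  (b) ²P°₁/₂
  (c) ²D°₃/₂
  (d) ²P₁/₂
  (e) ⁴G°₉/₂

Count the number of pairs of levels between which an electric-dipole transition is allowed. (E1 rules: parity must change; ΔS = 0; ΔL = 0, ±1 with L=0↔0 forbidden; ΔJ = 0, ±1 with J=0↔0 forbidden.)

3

(a)–(b): forbidden (parity).
(a)–(c): forbidden (parity, ΔL).
(a)–(d): allowed.
(a)–(e): forbidden (parity, ΔS, ΔL, ΔJ).
(b)–(c): forbidden (parity).
(b)–(d): allowed.
(b)–(e): forbidden (parity, ΔS, ΔL, ΔJ).
(c)–(d): allowed.
(c)–(e): forbidden (parity, ΔS, ΔL, ΔJ).
(d)–(e): forbidden (ΔS, ΔL, ΔJ).
Allowed pairs: 3 of 10.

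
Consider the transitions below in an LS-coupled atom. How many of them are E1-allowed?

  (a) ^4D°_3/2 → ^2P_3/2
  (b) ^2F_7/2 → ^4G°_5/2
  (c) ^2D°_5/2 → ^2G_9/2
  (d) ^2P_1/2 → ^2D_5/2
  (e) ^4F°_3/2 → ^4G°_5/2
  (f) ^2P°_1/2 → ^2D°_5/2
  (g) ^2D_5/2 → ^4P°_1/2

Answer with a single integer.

(a) forbidden (ΔS fails)
(b) forbidden (ΔS fails)
(c) forbidden (ΔL, ΔJ fail)
(d) forbidden (parity, ΔJ fail)
(e) forbidden (parity fails)
(f) forbidden (parity, ΔJ fail)
(g) forbidden (ΔS, ΔJ fail)
Total allowed: 0 of 7.

0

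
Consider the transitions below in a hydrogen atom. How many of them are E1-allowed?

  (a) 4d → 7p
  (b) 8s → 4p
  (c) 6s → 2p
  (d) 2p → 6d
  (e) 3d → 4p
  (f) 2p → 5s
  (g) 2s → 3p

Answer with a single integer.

7

(a) allowed
(b) allowed
(c) allowed
(d) allowed
(e) allowed
(f) allowed
(g) allowed
Total allowed: 7 of 7.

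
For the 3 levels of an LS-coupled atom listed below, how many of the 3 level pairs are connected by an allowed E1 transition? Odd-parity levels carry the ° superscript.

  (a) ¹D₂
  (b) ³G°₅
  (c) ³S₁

(a)–(b): forbidden (ΔS, ΔL, ΔJ).
(a)–(c): forbidden (parity, ΔS, ΔL).
(b)–(c): forbidden (ΔL, ΔJ).
Allowed pairs: 0 of 3.

0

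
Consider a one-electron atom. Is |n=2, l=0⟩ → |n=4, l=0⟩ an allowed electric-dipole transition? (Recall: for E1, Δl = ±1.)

Δl = 0 − 0 = +0; the E1 rule Δl = ±1 is ✗.
The transition is electric-dipole forbidden.

forbidden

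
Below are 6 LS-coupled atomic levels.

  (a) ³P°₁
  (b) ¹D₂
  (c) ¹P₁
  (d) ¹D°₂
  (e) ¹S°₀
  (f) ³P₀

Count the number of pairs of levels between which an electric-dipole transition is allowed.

4

(a)–(b): forbidden (ΔS).
(a)–(c): forbidden (ΔS).
(a)–(d): forbidden (parity, ΔS).
(a)–(e): forbidden (parity, ΔS).
(a)–(f): allowed.
(b)–(c): forbidden (parity).
(b)–(d): allowed.
(b)–(e): forbidden (ΔL, ΔJ).
(b)–(f): forbidden (parity, ΔS, ΔJ).
(c)–(d): allowed.
(c)–(e): allowed.
(c)–(f): forbidden (parity, ΔS).
(d)–(e): forbidden (parity, ΔL, ΔJ).
(d)–(f): forbidden (ΔS, ΔJ).
(e)–(f): forbidden (ΔS, ΔJ).
Allowed pairs: 4 of 15.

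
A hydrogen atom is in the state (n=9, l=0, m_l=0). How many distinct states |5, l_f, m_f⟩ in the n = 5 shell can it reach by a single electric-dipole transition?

3

E1 requires Δl = ±1, so l_f ∈ {-1, 1}; with 0 ≤ l_f ≤ n_f−1 = 4, the allowed l_f values are {1}.
For l_f = 1: m_f ∈ {m_i−1, m_i, m_i+1} ∩ [−1, 1] = {-1, 0, 1} → 3 states.
Total: 3.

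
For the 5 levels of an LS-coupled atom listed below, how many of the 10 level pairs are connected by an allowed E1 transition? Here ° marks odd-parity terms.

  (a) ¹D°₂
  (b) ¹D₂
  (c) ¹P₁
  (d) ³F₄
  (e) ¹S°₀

(a)–(b): allowed.
(a)–(c): allowed.
(a)–(d): forbidden (ΔS, ΔJ).
(a)–(e): forbidden (parity, ΔL, ΔJ).
(b)–(c): forbidden (parity).
(b)–(d): forbidden (parity, ΔS, ΔJ).
(b)–(e): forbidden (ΔL, ΔJ).
(c)–(d): forbidden (parity, ΔS, ΔL, ΔJ).
(c)–(e): allowed.
(d)–(e): forbidden (ΔS, ΔL, ΔJ).
Allowed pairs: 3 of 10.

3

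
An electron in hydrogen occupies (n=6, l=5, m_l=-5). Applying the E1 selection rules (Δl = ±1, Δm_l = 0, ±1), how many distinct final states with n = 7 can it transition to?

E1 requires Δl = ±1, so l_f ∈ {4, 6}; with 0 ≤ l_f ≤ n_f−1 = 6, the allowed l_f values are {4, 6}.
For l_f = 4: m_f ∈ {m_i−1, m_i, m_i+1} ∩ [−4, 4] = {-4} → 1 state.
For l_f = 6: m_f ∈ {m_i−1, m_i, m_i+1} ∩ [−6, 6] = {-6, -5, -4} → 3 states.
Total: 4.

4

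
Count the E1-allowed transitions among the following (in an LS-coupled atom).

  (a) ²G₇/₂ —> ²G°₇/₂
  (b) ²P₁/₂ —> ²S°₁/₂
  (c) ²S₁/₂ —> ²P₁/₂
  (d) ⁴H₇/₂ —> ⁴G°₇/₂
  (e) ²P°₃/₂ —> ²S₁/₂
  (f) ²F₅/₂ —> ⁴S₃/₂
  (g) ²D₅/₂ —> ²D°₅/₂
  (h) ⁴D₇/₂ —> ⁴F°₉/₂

(a) allowed
(b) allowed
(c) forbidden (parity fails)
(d) allowed
(e) allowed
(f) forbidden (parity, ΔS, ΔL fail)
(g) allowed
(h) allowed
Total allowed: 6 of 8.

6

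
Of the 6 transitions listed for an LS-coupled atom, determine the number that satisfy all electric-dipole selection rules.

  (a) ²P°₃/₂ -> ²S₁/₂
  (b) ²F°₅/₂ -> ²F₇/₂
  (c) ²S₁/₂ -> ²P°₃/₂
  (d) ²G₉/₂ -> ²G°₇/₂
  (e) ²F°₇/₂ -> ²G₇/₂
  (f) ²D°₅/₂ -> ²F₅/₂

(a) allowed
(b) allowed
(c) allowed
(d) allowed
(e) allowed
(f) allowed
Total allowed: 6 of 6.

6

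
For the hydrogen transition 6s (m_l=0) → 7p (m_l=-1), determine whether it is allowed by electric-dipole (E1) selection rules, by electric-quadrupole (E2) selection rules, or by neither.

E1

Δl = 1 − 0 = +1; l_i + l_f = 1.
Δm_l = -1.
E1 (Δl = ±1, |Δm_l| ≤ 1): satisfied.
E2 (Δl = 0,±2, l_i+l_f ≥ 2, |Δm_l| ≤ 2): not satisfied.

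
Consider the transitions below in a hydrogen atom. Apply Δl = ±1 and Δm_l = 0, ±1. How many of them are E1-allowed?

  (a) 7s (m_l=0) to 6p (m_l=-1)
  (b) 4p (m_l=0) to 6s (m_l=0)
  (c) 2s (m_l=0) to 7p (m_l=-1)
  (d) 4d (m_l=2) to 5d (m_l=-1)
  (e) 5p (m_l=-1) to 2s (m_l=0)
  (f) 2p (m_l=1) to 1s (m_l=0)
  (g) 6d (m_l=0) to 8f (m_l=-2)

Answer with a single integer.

(a) allowed
(b) allowed
(c) allowed
(d) forbidden — Δl = +0 (E1 requires Δl = ±1); Δm_l = -3 (E1 requires Δm_l = 0, ±1)
(e) allowed
(f) allowed
(g) forbidden — Δm_l = -2 (E1 requires Δm_l = 0, ±1)
Total allowed: 5 of 7.

5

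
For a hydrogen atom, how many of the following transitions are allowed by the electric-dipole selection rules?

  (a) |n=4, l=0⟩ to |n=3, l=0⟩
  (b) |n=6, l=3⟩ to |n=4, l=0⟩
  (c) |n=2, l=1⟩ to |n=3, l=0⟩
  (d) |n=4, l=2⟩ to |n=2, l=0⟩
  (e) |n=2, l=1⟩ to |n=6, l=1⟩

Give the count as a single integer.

(a) forbidden — Δl = +0 (E1 requires Δl = ±1)
(b) forbidden — Δl = -3 (E1 requires Δl = ±1)
(c) allowed
(d) forbidden — Δl = -2 (E1 requires Δl = ±1)
(e) forbidden — Δl = +0 (E1 requires Δl = ±1)
Total allowed: 1 of 5.

1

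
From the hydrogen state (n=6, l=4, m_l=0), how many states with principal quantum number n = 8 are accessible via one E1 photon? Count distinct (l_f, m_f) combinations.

6

E1 requires Δl = ±1, so l_f ∈ {3, 5}; with 0 ≤ l_f ≤ n_f−1 = 7, the allowed l_f values are {3, 5}.
For l_f = 3: m_f ∈ {m_i−1, m_i, m_i+1} ∩ [−3, 3] = {-1, 0, 1} → 3 states.
For l_f = 5: m_f ∈ {m_i−1, m_i, m_i+1} ∩ [−5, 5] = {-1, 0, 1} → 3 states.
Total: 6.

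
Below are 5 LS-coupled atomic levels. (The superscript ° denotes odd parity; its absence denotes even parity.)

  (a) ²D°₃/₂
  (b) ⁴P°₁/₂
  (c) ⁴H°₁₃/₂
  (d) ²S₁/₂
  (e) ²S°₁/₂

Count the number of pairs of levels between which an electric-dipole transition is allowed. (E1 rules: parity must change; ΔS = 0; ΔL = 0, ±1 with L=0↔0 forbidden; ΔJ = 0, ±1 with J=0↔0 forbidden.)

0

(a)–(b): forbidden (parity, ΔS).
(a)–(c): forbidden (parity, ΔS, ΔL, ΔJ).
(a)–(d): forbidden (ΔL).
(a)–(e): forbidden (parity, ΔL).
(b)–(c): forbidden (parity, ΔL, ΔJ).
(b)–(d): forbidden (ΔS).
(b)–(e): forbidden (parity, ΔS).
(c)–(d): forbidden (ΔS, ΔL, ΔJ).
(c)–(e): forbidden (parity, ΔS, ΔL, ΔJ).
(d)–(e): forbidden (ΔL).
Allowed pairs: 0 of 10.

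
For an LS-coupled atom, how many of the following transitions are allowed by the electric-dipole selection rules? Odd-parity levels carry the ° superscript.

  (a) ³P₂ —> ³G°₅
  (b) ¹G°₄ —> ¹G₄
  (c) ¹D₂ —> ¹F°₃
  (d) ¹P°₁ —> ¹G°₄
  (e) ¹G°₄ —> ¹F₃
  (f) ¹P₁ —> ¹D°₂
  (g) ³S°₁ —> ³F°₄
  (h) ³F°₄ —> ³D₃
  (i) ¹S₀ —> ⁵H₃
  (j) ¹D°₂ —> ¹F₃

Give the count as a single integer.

6

(a) forbidden (ΔL, ΔJ fail)
(b) allowed
(c) allowed
(d) forbidden (parity, ΔL, ΔJ fail)
(e) allowed
(f) allowed
(g) forbidden (parity, ΔL, ΔJ fail)
(h) allowed
(i) forbidden (parity, ΔS, ΔL, ΔJ fail)
(j) allowed
Total allowed: 6 of 10.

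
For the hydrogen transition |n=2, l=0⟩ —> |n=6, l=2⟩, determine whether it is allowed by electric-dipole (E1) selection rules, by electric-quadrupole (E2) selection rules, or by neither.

Δl = 2 − 0 = +2; l_i + l_f = 2.
E1 (Δl = ±1): not satisfied.
E2 (Δl = 0,±2, l_i+l_f ≥ 2): satisfied.

E2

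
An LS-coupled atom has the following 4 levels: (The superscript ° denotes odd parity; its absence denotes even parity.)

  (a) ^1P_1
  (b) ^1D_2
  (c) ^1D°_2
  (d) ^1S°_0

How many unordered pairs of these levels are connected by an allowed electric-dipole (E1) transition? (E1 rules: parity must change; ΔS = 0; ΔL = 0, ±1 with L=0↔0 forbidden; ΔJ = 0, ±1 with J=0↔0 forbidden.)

(a)–(b): forbidden (parity).
(a)–(c): allowed.
(a)–(d): allowed.
(b)–(c): allowed.
(b)–(d): forbidden (ΔL, ΔJ).
(c)–(d): forbidden (parity, ΔL, ΔJ).
Allowed pairs: 3 of 6.

3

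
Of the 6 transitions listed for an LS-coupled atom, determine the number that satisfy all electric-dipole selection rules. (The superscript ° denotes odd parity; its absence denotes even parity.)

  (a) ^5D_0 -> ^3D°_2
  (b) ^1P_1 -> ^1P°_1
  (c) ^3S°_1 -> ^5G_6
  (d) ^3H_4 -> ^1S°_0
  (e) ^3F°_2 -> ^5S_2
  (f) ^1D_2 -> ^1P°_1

2

(a) forbidden (ΔS, ΔJ fail)
(b) allowed
(c) forbidden (ΔS, ΔL, ΔJ fail)
(d) forbidden (ΔS, ΔL, ΔJ fail)
(e) forbidden (ΔS, ΔL fail)
(f) allowed
Total allowed: 2 of 6.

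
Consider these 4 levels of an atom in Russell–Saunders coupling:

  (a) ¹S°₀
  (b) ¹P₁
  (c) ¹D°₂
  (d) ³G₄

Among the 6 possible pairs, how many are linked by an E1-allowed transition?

(a)–(b): allowed.
(a)–(c): forbidden (parity, ΔL, ΔJ).
(a)–(d): forbidden (ΔS, ΔL, ΔJ).
(b)–(c): allowed.
(b)–(d): forbidden (parity, ΔS, ΔL, ΔJ).
(c)–(d): forbidden (ΔS, ΔL, ΔJ).
Allowed pairs: 2 of 6.

2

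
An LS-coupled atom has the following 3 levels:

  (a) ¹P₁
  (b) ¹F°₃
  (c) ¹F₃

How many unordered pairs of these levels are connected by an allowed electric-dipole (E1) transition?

(a)–(b): forbidden (ΔL, ΔJ).
(a)–(c): forbidden (parity, ΔL, ΔJ).
(b)–(c): allowed.
Allowed pairs: 1 of 3.

1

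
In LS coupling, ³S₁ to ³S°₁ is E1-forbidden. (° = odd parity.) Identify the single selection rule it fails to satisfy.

the L=0 ↔ L=0 exclusion

Parity must change: even → odd — ok.
ΔS = 0: S: 1 → 1 — ok.
ΔL = 0, ±1 (not L=0↔0): L: 0 → 0, ΔL = +0 — fails.
ΔJ = 0, ±1 (not J=0↔0): J: 1 → 1, ΔJ = +0 — ok.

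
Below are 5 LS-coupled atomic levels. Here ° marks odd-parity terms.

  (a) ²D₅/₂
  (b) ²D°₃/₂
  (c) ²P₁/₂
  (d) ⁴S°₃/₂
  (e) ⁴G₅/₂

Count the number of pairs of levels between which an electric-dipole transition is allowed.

2

(a)–(b): allowed.
(a)–(c): forbidden (parity, ΔJ).
(a)–(d): forbidden (ΔS, ΔL).
(a)–(e): forbidden (parity, ΔS, ΔL).
(b)–(c): allowed.
(b)–(d): forbidden (parity, ΔS, ΔL).
(b)–(e): forbidden (ΔS, ΔL).
(c)–(d): forbidden (ΔS).
(c)–(e): forbidden (parity, ΔS, ΔL, ΔJ).
(d)–(e): forbidden (ΔL).
Allowed pairs: 2 of 10.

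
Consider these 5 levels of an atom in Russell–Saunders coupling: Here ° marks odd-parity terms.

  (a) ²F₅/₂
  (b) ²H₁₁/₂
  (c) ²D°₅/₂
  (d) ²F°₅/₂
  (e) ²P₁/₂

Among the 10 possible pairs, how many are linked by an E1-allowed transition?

2

(a)–(b): forbidden (parity, ΔL, ΔJ).
(a)–(c): allowed.
(a)–(d): allowed.
(a)–(e): forbidden (parity, ΔL, ΔJ).
(b)–(c): forbidden (ΔL, ΔJ).
(b)–(d): forbidden (ΔL, ΔJ).
(b)–(e): forbidden (parity, ΔL, ΔJ).
(c)–(d): forbidden (parity).
(c)–(e): forbidden (ΔJ).
(d)–(e): forbidden (ΔL, ΔJ).
Allowed pairs: 2 of 10.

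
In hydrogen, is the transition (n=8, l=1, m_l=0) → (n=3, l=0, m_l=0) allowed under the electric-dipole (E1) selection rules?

allowed

Δl = 0 − 1 = -1; the E1 rule Δl = ±1 is satisfied.
m_l: 0 → 0 (Δm_l = +0). |Δm_l| ≤ 1 satisfied.
All E1 selection rules are satisfied.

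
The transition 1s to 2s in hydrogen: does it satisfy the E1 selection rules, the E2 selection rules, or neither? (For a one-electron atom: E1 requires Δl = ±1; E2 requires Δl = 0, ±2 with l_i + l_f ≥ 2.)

neither

Δl = 0 − 0 = +0; l_i + l_f = 0.
E1 (Δl = ±1): not satisfied.
E2 (Δl = 0,±2, l_i+l_f ≥ 2): not satisfied.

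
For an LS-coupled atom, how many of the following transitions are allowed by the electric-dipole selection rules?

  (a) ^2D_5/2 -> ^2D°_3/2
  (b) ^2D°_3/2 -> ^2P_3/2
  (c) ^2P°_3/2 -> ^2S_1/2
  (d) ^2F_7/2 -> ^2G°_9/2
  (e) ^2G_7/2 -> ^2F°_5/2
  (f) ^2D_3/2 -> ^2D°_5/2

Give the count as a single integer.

(a) allowed
(b) allowed
(c) allowed
(d) allowed
(e) allowed
(f) allowed
Total allowed: 6 of 6.

6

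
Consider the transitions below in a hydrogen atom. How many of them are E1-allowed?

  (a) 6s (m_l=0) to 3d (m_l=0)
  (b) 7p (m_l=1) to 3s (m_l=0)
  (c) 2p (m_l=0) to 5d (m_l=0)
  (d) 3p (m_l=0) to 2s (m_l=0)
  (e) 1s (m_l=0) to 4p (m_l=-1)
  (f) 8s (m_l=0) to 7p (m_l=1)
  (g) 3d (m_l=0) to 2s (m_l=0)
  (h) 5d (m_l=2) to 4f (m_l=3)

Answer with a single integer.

(a) forbidden — Δl = +2 (E1 requires Δl = ±1)
(b) allowed
(c) allowed
(d) allowed
(e) allowed
(f) allowed
(g) forbidden — Δl = -2 (E1 requires Δl = ±1)
(h) allowed
Total allowed: 6 of 8.

6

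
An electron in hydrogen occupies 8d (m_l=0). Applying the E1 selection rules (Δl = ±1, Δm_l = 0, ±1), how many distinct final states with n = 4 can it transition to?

6

E1 requires Δl = ±1, so l_f ∈ {1, 3}; with 0 ≤ l_f ≤ n_f−1 = 3, the allowed l_f values are {1, 3}.
For l_f = 1: m_f ∈ {m_i−1, m_i, m_i+1} ∩ [−1, 1] = {-1, 0, 1} → 3 states.
For l_f = 3: m_f ∈ {m_i−1, m_i, m_i+1} ∩ [−3, 3] = {-1, 0, 1} → 3 states.
Total: 6.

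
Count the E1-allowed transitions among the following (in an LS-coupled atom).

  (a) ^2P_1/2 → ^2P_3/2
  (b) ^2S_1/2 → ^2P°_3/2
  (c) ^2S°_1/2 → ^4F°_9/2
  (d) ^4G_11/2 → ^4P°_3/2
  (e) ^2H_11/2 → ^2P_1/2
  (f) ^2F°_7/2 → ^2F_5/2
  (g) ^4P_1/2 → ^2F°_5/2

2

(a) forbidden (parity fails)
(b) allowed
(c) forbidden (parity, ΔS, ΔL, ΔJ fail)
(d) forbidden (ΔL, ΔJ fail)
(e) forbidden (parity, ΔL, ΔJ fail)
(f) allowed
(g) forbidden (ΔS, ΔL, ΔJ fail)
Total allowed: 2 of 7.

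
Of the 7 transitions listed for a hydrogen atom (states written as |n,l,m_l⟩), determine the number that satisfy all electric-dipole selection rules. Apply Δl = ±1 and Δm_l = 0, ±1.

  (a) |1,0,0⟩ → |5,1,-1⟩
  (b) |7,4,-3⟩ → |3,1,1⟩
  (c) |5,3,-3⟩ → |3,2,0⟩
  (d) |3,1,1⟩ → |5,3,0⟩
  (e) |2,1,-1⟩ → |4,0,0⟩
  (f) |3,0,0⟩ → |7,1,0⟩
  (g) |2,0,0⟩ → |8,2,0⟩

(a) allowed
(b) forbidden — Δl = -3 (E1 requires Δl = ±1); Δm_l = +4 (E1 requires Δm_l = 0, ±1)
(c) forbidden — Δm_l = +3 (E1 requires Δm_l = 0, ±1)
(d) forbidden — Δl = +2 (E1 requires Δl = ±1)
(e) allowed
(f) allowed
(g) forbidden — Δl = +2 (E1 requires Δl = ±1)
Total allowed: 3 of 7.

3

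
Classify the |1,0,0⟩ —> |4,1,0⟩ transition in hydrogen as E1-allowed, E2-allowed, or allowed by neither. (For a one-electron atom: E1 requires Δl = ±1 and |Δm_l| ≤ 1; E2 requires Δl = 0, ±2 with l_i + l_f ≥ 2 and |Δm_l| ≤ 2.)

E1

Δl = 1 − 0 = +1; l_i + l_f = 1.
Δm_l = +0.
E1 (Δl = ±1, |Δm_l| ≤ 1): satisfied.
E2 (Δl = 0,±2, l_i+l_f ≥ 2, |Δm_l| ≤ 2): not satisfied.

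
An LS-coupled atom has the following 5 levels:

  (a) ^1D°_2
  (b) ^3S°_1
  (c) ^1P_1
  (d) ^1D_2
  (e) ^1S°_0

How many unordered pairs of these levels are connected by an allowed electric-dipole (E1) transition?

3

(a)–(b): forbidden (parity, ΔS, ΔL).
(a)–(c): allowed.
(a)–(d): allowed.
(a)–(e): forbidden (parity, ΔL, ΔJ).
(b)–(c): forbidden (ΔS).
(b)–(d): forbidden (ΔS, ΔL).
(b)–(e): forbidden (parity, ΔS, ΔL).
(c)–(d): forbidden (parity).
(c)–(e): allowed.
(d)–(e): forbidden (ΔL, ΔJ).
Allowed pairs: 3 of 10.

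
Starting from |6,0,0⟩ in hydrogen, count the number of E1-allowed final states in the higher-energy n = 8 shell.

3

E1 requires Δl = ±1, so l_f ∈ {-1, 1}; with 0 ≤ l_f ≤ n_f−1 = 7, the allowed l_f values are {1}.
For l_f = 1: m_f ∈ {m_i−1, m_i, m_i+1} ∩ [−1, 1] = {-1, 0, 1} → 3 states.
Total: 3.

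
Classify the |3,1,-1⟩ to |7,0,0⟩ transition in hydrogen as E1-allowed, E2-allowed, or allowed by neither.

E1

Δl = 0 − 1 = -1; l_i + l_f = 1.
Δm_l = +1.
E1 (Δl = ±1, |Δm_l| ≤ 1): satisfied.
E2 (Δl = 0,±2, l_i+l_f ≥ 2, |Δm_l| ≤ 2): not satisfied.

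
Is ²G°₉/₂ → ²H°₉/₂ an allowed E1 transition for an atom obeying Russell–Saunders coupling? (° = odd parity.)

forbidden

Reading off the term symbols: S 1/2→1/2, L 4→5, J 9/2→9/2, parity odd→odd.
ΔL = 0, ±1 (not L=0↔0): L: 4 → 5, ΔL = +1 — passes.
ΔS = 0: S: 1/2 → 1/2 — passes.
Parity must change: odd → odd — fails.
ΔJ = 0, ±1 (not J=0↔0): J: 9/2 → 9/2, ΔJ = +0 — passes.
Rule(s) violated: parity.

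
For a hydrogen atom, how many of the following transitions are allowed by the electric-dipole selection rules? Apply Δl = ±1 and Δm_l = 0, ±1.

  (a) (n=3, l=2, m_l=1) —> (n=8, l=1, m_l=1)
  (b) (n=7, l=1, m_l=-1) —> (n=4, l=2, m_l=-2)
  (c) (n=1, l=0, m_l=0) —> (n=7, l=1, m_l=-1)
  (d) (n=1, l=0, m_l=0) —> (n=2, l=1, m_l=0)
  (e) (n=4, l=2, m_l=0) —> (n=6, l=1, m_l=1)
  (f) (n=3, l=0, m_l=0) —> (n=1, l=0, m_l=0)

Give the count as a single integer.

5

(a) allowed
(b) allowed
(c) allowed
(d) allowed
(e) allowed
(f) forbidden — Δl = +0 (E1 requires Δl = ±1)
Total allowed: 5 of 6.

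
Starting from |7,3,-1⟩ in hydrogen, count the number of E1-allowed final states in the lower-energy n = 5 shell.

6

E1 requires Δl = ±1, so l_f ∈ {2, 4}; with 0 ≤ l_f ≤ n_f−1 = 4, the allowed l_f values are {2, 4}.
For l_f = 2: m_f ∈ {m_i−1, m_i, m_i+1} ∩ [−2, 2] = {-2, -1, 0} → 3 states.
For l_f = 4: m_f ∈ {m_i−1, m_i, m_i+1} ∩ [−4, 4] = {-2, -1, 0} → 3 states.
Total: 6.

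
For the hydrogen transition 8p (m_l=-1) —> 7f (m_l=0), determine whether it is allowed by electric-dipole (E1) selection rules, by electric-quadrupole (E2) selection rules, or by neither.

Δl = 3 − 1 = +2; l_i + l_f = 4.
Δm_l = +1.
E1 (Δl = ±1, |Δm_l| ≤ 1): not satisfied.
E2 (Δl = 0,±2, l_i+l_f ≥ 2, |Δm_l| ≤ 2): satisfied.

E2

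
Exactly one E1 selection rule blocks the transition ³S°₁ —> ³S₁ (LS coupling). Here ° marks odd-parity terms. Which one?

the L=0 ↔ L=0 exclusion

Parity must change: odd → even — ✓.
ΔS = 0: S: 1 → 1 — ✓.
ΔL = 0, ±1 (not L=0↔0): L: 0 → 0, ΔL = +0 — ✗.
ΔJ = 0, ±1 (not J=0↔0): J: 1 → 1, ΔJ = +0 — ✓.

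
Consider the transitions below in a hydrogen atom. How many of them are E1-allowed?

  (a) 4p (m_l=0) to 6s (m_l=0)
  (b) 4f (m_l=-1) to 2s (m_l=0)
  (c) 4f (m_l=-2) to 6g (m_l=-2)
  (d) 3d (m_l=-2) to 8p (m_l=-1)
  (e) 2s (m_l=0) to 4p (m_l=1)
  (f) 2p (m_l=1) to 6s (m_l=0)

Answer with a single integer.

5

(a) allowed
(b) forbidden — Δl = -3 (E1 requires Δl = ±1)
(c) allowed
(d) allowed
(e) allowed
(f) allowed
Total allowed: 5 of 6.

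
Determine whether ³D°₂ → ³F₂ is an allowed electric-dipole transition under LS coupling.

allowed

Reading off the term symbols: S 1→1, L 2→3, J 2→2, parity odd→even.
Parity must change: odd → even — ✓.
ΔS = 0: S: 1 → 1 — ✓.
ΔL = 0, ±1 (not L=0↔0): L: 2 → 3, ΔL = +1 — ✓.
ΔJ = 0, ±1 (not J=0↔0): J: 2 → 2, ΔJ = +0 — ✓.
All four E1 rules are satisfied.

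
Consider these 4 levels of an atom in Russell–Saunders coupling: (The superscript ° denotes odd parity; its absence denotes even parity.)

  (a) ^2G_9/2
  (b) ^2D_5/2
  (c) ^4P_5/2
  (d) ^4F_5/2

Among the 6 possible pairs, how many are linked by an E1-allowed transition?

0

(a)–(b): forbidden (parity, ΔL, ΔJ).
(a)–(c): forbidden (parity, ΔS, ΔL, ΔJ).
(a)–(d): forbidden (parity, ΔS, ΔJ).
(b)–(c): forbidden (parity, ΔS).
(b)–(d): forbidden (parity, ΔS).
(c)–(d): forbidden (parity, ΔL).
Allowed pairs: 0 of 6.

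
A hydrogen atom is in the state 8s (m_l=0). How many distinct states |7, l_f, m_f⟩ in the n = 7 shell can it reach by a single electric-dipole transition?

3

E1 requires Δl = ±1, so l_f ∈ {-1, 1}; with 0 ≤ l_f ≤ n_f−1 = 6, the allowed l_f values are {1}.
For l_f = 1: m_f ∈ {m_i−1, m_i, m_i+1} ∩ [−1, 1] = {-1, 0, 1} → 3 states.
Total: 3.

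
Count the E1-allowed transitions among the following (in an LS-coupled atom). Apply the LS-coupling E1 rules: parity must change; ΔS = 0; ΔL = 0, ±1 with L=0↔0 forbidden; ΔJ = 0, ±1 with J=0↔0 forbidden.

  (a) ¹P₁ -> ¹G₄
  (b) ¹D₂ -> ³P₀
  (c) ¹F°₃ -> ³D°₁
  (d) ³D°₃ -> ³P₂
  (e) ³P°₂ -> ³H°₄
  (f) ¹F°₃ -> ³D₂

1

(a) forbidden (parity, ΔL, ΔJ fail)
(b) forbidden (parity, ΔS, ΔJ fail)
(c) forbidden (parity, ΔS, ΔJ fail)
(d) allowed
(e) forbidden (parity, ΔL, ΔJ fail)
(f) forbidden (ΔS fails)
Total allowed: 1 of 6.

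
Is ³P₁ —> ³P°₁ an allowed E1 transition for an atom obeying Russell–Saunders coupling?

Reading off the term symbols: S 1→1, L 1→1, J 1→1, parity even→odd.
Parity must change: even → odd — passes.
ΔS = 0: S: 1 → 1 — passes.
ΔL = 0, ±1 (not L=0↔0): L: 1 → 1, ΔL = +0 — passes.
ΔJ = 0, ±1 (not J=0↔0): J: 1 → 1, ΔJ = +0 — passes.
All four E1 rules are satisfied.

allowed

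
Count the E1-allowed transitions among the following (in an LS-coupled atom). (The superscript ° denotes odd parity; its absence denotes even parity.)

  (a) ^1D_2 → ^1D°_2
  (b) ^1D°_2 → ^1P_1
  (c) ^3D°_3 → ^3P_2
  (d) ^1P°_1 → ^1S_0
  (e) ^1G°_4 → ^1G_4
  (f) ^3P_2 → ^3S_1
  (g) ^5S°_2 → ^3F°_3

(a) allowed
(b) allowed
(c) allowed
(d) allowed
(e) allowed
(f) forbidden (parity fails)
(g) forbidden (parity, ΔS, ΔL fail)
Total allowed: 5 of 7.

5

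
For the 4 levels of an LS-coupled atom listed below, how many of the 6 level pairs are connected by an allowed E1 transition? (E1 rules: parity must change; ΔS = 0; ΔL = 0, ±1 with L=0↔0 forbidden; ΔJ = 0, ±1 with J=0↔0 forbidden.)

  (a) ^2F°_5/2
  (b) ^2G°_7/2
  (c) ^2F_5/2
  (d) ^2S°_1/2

(a)–(b): forbidden (parity).
(a)–(c): allowed.
(a)–(d): forbidden (parity, ΔL, ΔJ).
(b)–(c): allowed.
(b)–(d): forbidden (parity, ΔL, ΔJ).
(c)–(d): forbidden (ΔL, ΔJ).
Allowed pairs: 2 of 6.

2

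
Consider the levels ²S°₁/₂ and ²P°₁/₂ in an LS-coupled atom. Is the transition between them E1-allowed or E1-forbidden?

forbidden

Initial level: S=1/2, L=0, J=1/2, parity odd. Final level: S=1/2, L=1, J=1/2, parity odd.
ΔS = 0: S: 1/2 → 1/2 — satisfied.
ΔL = 0, ±1 (not L=0↔0): L: 0 → 1, ΔL = +1 — satisfied.
Parity must change: odd → odd — violated.
ΔJ = 0, ±1 (not J=0↔0): J: 1/2 → 1/2, ΔJ = +0 — satisfied.
Rule(s) violated: parity.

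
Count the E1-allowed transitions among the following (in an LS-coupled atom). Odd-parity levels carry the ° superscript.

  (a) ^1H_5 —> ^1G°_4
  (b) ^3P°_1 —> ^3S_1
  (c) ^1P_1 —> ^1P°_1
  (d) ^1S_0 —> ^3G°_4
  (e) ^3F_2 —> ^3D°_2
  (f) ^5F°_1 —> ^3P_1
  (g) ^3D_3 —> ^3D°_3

(a) allowed
(b) allowed
(c) allowed
(d) forbidden (ΔS, ΔL, ΔJ fail)
(e) allowed
(f) forbidden (ΔS, ΔL fail)
(g) allowed
Total allowed: 5 of 7.

5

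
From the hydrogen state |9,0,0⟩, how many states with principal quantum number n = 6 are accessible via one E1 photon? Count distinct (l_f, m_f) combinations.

3

E1 requires Δl = ±1, so l_f ∈ {-1, 1}; with 0 ≤ l_f ≤ n_f−1 = 5, the allowed l_f values are {1}.
For l_f = 1: m_f ∈ {m_i−1, m_i, m_i+1} ∩ [−1, 1] = {-1, 0, 1} → 3 states.
Total: 3.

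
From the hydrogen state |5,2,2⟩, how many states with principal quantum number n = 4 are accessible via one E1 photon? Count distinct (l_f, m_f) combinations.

4

E1 requires Δl = ±1, so l_f ∈ {1, 3}; with 0 ≤ l_f ≤ n_f−1 = 3, the allowed l_f values are {1, 3}.
For l_f = 1: m_f ∈ {m_i−1, m_i, m_i+1} ∩ [−1, 1] = {1} → 1 state.
For l_f = 3: m_f ∈ {m_i−1, m_i, m_i+1} ∩ [−3, 3] = {1, 2, 3} → 3 states.
Total: 4.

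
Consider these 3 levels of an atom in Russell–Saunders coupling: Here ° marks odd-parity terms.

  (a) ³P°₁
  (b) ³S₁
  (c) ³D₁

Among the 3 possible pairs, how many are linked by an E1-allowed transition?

2

(a)–(b): allowed.
(a)–(c): allowed.
(b)–(c): forbidden (parity, ΔL).
Allowed pairs: 2 of 3.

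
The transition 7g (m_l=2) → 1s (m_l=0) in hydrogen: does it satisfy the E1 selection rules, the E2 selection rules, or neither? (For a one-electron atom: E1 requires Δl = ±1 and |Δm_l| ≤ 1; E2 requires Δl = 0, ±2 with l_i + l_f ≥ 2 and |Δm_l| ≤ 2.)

Δl = 0 − 4 = -4; l_i + l_f = 4.
Δm_l = -2.
E1 (Δl = ±1, |Δm_l| ≤ 1): not satisfied.
E2 (Δl = 0,±2, l_i+l_f ≥ 2, |Δm_l| ≤ 2): not satisfied.

neither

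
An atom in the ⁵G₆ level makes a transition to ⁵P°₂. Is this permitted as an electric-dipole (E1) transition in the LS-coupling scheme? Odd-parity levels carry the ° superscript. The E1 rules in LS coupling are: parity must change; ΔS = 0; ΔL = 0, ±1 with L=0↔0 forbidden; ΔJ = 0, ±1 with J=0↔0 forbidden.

forbidden

ΔS = 0: S: 2 → 2 — ✓.
Parity must change: even → odd — ✓.
ΔL = 0, ±1 (not L=0↔0): L: 4 → 1, ΔL = -3 — ✗.
ΔJ = 0, ±1 (not J=0↔0): J: 6 → 2, ΔJ = -4 — ✗.
Rule(s) violated: ΔL, ΔJ.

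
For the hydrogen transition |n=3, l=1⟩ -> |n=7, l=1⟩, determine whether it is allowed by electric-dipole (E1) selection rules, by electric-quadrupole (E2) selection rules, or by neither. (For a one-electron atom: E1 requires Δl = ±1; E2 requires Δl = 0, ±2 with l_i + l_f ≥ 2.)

E2

Δl = 1 − 1 = +0; l_i + l_f = 2.
E1 (Δl = ±1): not satisfied.
E2 (Δl = 0,±2, l_i+l_f ≥ 2): satisfied.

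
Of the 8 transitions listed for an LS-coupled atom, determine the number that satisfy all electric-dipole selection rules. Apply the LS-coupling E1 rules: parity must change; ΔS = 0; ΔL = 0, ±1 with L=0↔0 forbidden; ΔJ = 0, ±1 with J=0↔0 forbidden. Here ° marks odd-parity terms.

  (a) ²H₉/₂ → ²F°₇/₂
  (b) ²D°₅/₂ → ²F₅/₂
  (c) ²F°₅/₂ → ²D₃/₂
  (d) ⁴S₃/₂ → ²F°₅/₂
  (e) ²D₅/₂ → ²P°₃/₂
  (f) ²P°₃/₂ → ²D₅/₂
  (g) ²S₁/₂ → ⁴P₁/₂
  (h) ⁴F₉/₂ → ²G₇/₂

4

(a) forbidden (ΔL fails)
(b) allowed
(c) allowed
(d) forbidden (ΔS, ΔL fail)
(e) allowed
(f) allowed
(g) forbidden (parity, ΔS fail)
(h) forbidden (parity, ΔS fail)
Total allowed: 4 of 8.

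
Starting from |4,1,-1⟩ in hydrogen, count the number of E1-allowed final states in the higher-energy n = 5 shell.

4

E1 requires Δl = ±1, so l_f ∈ {0, 2}; with 0 ≤ l_f ≤ n_f−1 = 4, the allowed l_f values are {0, 2}.
For l_f = 0: m_f ∈ {m_i−1, m_i, m_i+1} ∩ [−0, 0] = {0} → 1 state.
For l_f = 2: m_f ∈ {m_i−1, m_i, m_i+1} ∩ [−2, 2] = {-2, -1, 0} → 3 states.
Total: 4.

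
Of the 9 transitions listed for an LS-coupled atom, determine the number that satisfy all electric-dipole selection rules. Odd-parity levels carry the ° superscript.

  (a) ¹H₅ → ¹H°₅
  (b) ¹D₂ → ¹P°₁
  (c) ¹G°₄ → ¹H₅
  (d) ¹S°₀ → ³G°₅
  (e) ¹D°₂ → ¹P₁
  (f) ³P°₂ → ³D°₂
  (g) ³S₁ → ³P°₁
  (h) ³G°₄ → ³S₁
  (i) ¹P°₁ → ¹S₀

(a) allowed
(b) allowed
(c) allowed
(d) forbidden (parity, ΔS, ΔL, ΔJ fail)
(e) allowed
(f) forbidden (parity fails)
(g) allowed
(h) forbidden (ΔL, ΔJ fail)
(i) allowed
Total allowed: 6 of 9.

6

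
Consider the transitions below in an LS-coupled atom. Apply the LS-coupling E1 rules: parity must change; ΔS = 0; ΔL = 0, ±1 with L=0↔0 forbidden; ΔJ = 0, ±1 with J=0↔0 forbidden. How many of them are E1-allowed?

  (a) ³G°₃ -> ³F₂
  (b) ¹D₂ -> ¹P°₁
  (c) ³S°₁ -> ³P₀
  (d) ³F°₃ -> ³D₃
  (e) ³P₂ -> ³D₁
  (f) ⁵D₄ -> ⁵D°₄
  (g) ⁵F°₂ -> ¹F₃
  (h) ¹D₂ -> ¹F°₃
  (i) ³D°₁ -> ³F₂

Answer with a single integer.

7

(a) allowed
(b) allowed
(c) allowed
(d) allowed
(e) forbidden (parity fails)
(f) allowed
(g) forbidden (ΔS fails)
(h) allowed
(i) allowed
Total allowed: 7 of 9.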